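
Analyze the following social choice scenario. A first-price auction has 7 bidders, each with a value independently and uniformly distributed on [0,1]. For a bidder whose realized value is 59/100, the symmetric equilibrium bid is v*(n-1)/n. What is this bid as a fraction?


Step 1: The symmetric BNE bidding function is b(v) = v * (n-1) / n
Step 2: Substitute v = 59/100 and n = 7
Step 3: b = 59/100 * 6/7
Step 4: b = 177/350

177/350


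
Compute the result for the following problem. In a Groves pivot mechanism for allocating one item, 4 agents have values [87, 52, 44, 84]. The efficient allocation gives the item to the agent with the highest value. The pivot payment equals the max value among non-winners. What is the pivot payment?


Step 1: The efficient winner is agent 0 with value 87
Step 2: Other agents' values: [52, 44, 84]
Step 3: Pivot payment = max(others) = 84
Step 4: The winner pays 84

84


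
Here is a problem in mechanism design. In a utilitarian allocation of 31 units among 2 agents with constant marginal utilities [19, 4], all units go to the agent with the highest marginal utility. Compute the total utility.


Step 1: The marginal utilities are [19, 4]
Step 2: The highest marginal utility is 19
Step 3: All 31 units go to that agent
Step 4: Total utility = 19 * 31 = 589

589


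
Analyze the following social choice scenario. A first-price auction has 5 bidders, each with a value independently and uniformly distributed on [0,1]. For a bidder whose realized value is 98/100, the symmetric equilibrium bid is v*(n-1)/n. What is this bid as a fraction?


Step 1: The symmetric BNE bidding function is b(v) = v * (n-1) / n
Step 2: Substitute v = 49/50 and n = 5
Step 3: b = 49/50 * 4/5
Step 4: b = 98/125

98/125


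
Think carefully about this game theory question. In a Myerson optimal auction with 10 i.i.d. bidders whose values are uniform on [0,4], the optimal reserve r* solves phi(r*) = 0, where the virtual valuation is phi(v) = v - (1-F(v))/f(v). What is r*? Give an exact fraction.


Step 1: For U[0,4], F(v) = v/4 and f(v) = 1/4
Step 2: phi(v) = v - (1 - v/4)/(1/4) = v - (4 - v) = 2v - 4
Step 3: Set phi(r*) = 0: 2r* - 4 = 0
Step 4: r* = 4/2 = 2 (the number of bidders n = 10 does not enter)

2


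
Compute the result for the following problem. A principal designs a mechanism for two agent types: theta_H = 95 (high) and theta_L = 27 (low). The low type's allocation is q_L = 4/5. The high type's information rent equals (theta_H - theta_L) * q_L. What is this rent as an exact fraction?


Step 1: theta_H - theta_L = 95 - 27 = 68
Step 2: Information rent = (theta_H - theta_L) * q_L
Step 3: = 68 * 4/5
Step 4: = 272/5

272/5


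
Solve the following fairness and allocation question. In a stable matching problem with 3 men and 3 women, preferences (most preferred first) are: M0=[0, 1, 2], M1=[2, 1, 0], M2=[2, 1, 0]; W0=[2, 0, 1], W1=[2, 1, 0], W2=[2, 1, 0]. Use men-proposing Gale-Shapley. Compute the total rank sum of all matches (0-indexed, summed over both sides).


Step 1: Run Gale-Shapley (men propose, women hold best offer):
  M0 proposes to W0; she accepts
  M1 proposes to W2; she accepts
  M2 proposes to W2; she switches from M1
  M1 proposes to W1; she accepts
Step 2: Final matching: W0-M0, W1-M1, W2-M2
Step 3: 0-indexed ranks (man's rank of his match, then woman's): 0 + 1 + 1 + 1 + 0 + 0
Step 4: Total rank sum = 3

3


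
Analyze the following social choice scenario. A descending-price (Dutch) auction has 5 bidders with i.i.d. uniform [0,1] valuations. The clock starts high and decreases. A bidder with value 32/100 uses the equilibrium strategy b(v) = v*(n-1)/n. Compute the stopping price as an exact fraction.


Step 1: Dutch auctions are strategically equivalent to first-price auctions
Step 2: The equilibrium bid is b(v) = v*(n-1)/n
Step 3: b = 8/25 * 4/5
Step 4: b = 32/125

32/125


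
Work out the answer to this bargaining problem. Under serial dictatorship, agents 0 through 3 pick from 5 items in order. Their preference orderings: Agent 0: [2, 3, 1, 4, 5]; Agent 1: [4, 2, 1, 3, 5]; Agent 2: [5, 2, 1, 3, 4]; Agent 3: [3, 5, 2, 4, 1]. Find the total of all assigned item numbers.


Step 1: Agent 0 picks item 2
Step 2: Agent 1 picks item 4
Step 3: Agent 2 picks item 5
Step 4: Agent 3 picks item 3
Step 5: Sum = 2 + 4 + 5 + 3 = 14

14


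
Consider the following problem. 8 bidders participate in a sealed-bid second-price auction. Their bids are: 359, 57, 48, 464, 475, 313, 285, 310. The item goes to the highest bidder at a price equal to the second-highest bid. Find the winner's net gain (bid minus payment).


Step 1: Sort bids in descending order: 475, 464, 359, 313, 310, 285, 57, 48
Step 2: The winning bid is the highest: 475
Step 3: The payment equals the second-highest bid: 464
Step 4: Surplus = winner's bid - payment = 475 - 464 = 11

11


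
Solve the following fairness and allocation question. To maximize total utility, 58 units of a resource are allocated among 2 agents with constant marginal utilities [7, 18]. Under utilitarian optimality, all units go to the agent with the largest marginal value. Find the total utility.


Step 1: The marginal utilities are [7, 18]
Step 2: The highest marginal utility is 18
Step 3: All 58 units go to that agent
Step 4: Total utility = 18 * 58 = 1044

1044


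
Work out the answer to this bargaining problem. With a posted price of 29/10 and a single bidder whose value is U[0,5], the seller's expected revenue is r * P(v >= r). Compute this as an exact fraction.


Step 1: Posted price r = 29/10, value support [0,5]
Step 2: P(v >= r) = (5 - 29/10)/5 = 21/50
Step 3: Expected revenue = r * P(v >= r) = 29/10 * 21/50
Step 4: Revenue = 609/500

609/500


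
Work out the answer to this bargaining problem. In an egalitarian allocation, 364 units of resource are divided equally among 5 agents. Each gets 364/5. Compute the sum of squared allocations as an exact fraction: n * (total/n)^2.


Step 1: Each agent's share = 364/5
Step 2: Square of each share = (364/5)^2 = 132496/25
Step 3: Sum of squares = 5 * 132496/25 = 132496/5

132496/5


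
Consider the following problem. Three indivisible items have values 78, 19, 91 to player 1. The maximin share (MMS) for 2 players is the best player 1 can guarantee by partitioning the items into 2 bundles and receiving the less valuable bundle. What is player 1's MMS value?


Step 1: Item values = 78, 19, 91
Step 2: Enumerate all 2-bundle partitions and take the smaller bundle:
  Partition 1: {78} vs {19,91} -> bundles 78, 110; min = 78
  Partition 2: {19} vs {78,91} -> bundles 19, 169; min = 19
  Partition 3: {91} vs {78,19} -> bundles 91, 97; min = 91
Step 3: MMS = max(78, 19, 91) = 91

91


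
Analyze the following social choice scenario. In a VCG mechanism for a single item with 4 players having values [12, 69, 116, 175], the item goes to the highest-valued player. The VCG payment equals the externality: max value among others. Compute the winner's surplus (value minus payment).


Step 1: The winner is the agent with the highest value: agent 3 with value 175
Step 2: Values of other agents: [12, 69, 116]
Step 3: VCG payment = max of others' values = 116
Step 4: Surplus = 175 - 116 = 59

59


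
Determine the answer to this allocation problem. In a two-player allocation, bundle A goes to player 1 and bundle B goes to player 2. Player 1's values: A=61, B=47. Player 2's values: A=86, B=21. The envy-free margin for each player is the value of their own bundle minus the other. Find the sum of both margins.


Step 1: Player 1's margin = v1(A) - v1(B) = 61 - 47 = 14
Step 2: Player 2's margin = v2(B) - v2(A) = 21 - 86 = -65
Step 3: Total margin = 14 + -65 = -51

-51


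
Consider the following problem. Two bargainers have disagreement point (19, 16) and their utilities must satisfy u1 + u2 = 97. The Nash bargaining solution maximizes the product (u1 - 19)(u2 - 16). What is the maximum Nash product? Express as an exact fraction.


Step 1: The Nash solution splits surplus symmetrically above the disagreement point
Step 2: u1 = (total + d1 - d2)/2 = (97 + 19 - 16)/2 = 50
Step 3: u2 = (total - d1 + d2)/2 = (97 - 19 + 16)/2 = 47
Step 4: Nash product = (50 - 19) * (47 - 16)
Step 5: = 31 * 31 = 961

961


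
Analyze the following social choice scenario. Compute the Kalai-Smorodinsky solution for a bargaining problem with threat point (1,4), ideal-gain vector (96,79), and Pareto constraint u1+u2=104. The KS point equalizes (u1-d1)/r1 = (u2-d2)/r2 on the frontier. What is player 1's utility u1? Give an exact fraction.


Step 1: At the KS point, (u1-d1)/r1 = (u2-d2)/r2 = t and u1+u2 = 104
Step 2: u1 = d1 + r1*t and u2 = d2 + r2*t, so (d1 + r1*t) + (d2 + r2*t) = 104
Step 3: t = (104 - 1 - 4)/(96 + 79) = 99/175
Step 4: u1 = d1 + r1*t = 1 + 96 * 99/175 = 9679/175
Step 5: (Check: u2 = d2 + r2*t = 8521/175; u1+u2 = 9679/175 + 8521/175 = 104, on the frontier.)

9679/175


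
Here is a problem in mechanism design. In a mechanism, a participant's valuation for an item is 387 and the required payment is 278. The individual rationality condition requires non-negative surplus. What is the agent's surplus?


Step 1: Surplus = value - payment = 387 - 278 = 109
Step 2: IR is satisfied (surplus >= 0)

109


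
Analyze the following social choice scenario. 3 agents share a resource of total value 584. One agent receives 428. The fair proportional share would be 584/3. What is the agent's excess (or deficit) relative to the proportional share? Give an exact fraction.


Step 1: Proportional share = 584/3
Step 2: Agent's actual allocation = 428
Step 3: Excess = 428 - 584/3 = 700/3

700/3


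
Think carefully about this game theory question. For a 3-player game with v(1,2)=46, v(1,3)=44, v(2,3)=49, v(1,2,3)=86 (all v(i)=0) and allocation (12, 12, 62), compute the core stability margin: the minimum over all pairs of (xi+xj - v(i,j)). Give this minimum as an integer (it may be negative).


Step 1: Slack for coalition (1,2): x1+x2 - v12 = 24 - 46 = -22
Step 2: Slack for coalition (1,3): x1+x3 - v13 = 74 - 44 = 30
Step 3: Slack for coalition (2,3): x2+x3 - v23 = 74 - 49 = 25
Step 4: Minimum slack = min(-22, 30, 25) = -22, attained by (1,2); coalition (1,2) can block (slack < 0), so the allocation is not in the core

-22


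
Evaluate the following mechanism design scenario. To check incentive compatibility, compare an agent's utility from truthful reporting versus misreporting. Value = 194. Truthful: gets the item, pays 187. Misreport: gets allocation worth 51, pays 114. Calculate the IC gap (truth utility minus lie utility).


Step 1: U(truth) = value - payment = 194 - 187 = 7
Step 2: U(lie) = allocation - payment = 51 - 114 = -63
Step 3: IC gap = 7 - (-63) = 70

70


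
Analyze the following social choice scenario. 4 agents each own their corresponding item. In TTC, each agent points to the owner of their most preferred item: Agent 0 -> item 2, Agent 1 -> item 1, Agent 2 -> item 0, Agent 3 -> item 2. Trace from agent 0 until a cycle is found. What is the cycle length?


Step 1: Trace the pointer graph from agent 0: 0 -> 2 -> 0
Step 2: A cycle is detected when we revisit agent 0
Step 3: The cycle is: 0 -> 2 -> 0
Step 4: Cycle length = 2

2


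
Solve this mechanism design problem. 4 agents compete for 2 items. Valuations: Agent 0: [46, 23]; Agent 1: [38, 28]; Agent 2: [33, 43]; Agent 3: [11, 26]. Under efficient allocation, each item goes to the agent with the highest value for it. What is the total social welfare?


Step 1: For each item, find the maximum value among all agents.
Step 2: Item 0 -> Agent 0 (value 46)
Step 3: Item 1 -> Agent 2 (value 43)
Step 4: Total welfare = 46 + 43 = 89

89


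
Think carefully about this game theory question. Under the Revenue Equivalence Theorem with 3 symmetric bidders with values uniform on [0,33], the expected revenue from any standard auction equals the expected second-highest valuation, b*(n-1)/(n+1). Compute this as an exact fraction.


Step 1: By Revenue Equivalence, expected revenue = b*(n-1)/(n+1)
Step 2: Substituting n = 3, b = 33
Step 3: Revenue = 33*(3-1)/(3+1) = 33*2/4
Step 4: Revenue = 66/4 = 33/2

33/2


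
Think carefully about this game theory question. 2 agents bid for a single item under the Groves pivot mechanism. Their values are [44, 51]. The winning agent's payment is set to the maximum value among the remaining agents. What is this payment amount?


Step 1: The efficient winner is agent 1 with value 51
Step 2: Other agents' values: [44]
Step 3: Pivot payment = max(others) = 44
Step 4: The winner pays 44

44


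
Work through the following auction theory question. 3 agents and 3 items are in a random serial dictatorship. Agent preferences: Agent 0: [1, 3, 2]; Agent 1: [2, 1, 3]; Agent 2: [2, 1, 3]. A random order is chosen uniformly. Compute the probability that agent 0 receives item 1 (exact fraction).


Step 1: Agent 0 wants item 1
Step 2: There are 6 possible orderings of agents
Step 3: In 4 orderings, agent 0 gets item 1
Step 4: Probability = 4/6 = 2/3

2/3


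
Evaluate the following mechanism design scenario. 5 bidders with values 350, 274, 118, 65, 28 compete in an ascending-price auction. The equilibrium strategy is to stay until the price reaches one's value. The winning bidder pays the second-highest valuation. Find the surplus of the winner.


Step 1: Identify the highest value: 350
Step 2: Identify the second-highest value: 274
Step 3: The final price = second-highest value = 274
Step 4: Surplus = 350 - 274 = 76

76


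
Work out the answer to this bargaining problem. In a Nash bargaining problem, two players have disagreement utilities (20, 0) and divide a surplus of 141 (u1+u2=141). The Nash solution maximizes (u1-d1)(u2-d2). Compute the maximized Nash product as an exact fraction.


Step 1: The Nash solution splits surplus symmetrically above the disagreement point
Step 2: u1 = (total + d1 - d2)/2 = (141 + 20 - 0)/2 = 161/2
Step 3: u2 = (total - d1 + d2)/2 = (141 - 20 + 0)/2 = 121/2
Step 4: Nash product = (161/2 - 20) * (121/2 - 0)
Step 5: = 121/2 * 121/2 = 14641/4

14641/4


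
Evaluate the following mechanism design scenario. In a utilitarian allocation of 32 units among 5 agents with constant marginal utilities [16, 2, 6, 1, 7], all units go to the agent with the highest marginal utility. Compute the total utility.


Step 1: The marginal utilities are [16, 2, 6, 1, 7]
Step 2: The highest marginal utility is 16
Step 3: All 32 units go to that agent
Step 4: Total utility = 16 * 32 = 512

512


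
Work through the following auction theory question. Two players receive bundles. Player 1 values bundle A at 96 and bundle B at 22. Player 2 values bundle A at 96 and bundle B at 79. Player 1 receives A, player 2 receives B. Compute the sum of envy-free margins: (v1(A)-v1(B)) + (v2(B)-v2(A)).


Step 1: Player 1's margin = v1(A) - v1(B) = 96 - 22 = 74
Step 2: Player 2's margin = v2(B) - v2(A) = 79 - 96 = -17
Step 3: Total margin = 74 + -17 = 57

57


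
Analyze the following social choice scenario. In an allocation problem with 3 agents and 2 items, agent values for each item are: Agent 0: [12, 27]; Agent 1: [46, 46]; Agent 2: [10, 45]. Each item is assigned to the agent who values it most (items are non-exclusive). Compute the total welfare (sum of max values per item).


Step 1: For each item, find the maximum value among all agents.
Step 2: Item 0 -> Agent 1 (value 46)
Step 3: Item 1 -> Agent 1 (value 46)
Step 4: Total welfare = 46 + 46 = 92

92


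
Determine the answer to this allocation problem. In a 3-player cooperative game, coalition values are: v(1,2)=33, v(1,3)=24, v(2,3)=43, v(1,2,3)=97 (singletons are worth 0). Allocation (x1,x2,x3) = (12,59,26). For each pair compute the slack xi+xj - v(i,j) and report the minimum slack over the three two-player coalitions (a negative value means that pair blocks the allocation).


Step 1: Slack for coalition (1,2): x1+x2 - v12 = 71 - 33 = 38
Step 2: Slack for coalition (1,3): x1+x3 - v13 = 38 - 24 = 14
Step 3: Slack for coalition (2,3): x2+x3 - v23 = 85 - 43 = 42
Step 4: Minimum slack = min(38, 14, 42) = 14, attained by (1,3); no pair can gain by deviating, so the allocation is in the core

14


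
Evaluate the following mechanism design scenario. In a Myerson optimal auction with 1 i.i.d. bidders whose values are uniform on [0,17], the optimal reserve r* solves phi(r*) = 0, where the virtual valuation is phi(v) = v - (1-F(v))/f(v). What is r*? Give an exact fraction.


Step 1: For U[0,17], F(v) = v/17 and f(v) = 1/17
Step 2: phi(v) = v - (1 - v/17)/(1/17) = v - (17 - v) = 2v - 17
Step 3: Set phi(r*) = 0: 2r* - 17 = 0
Step 4: r* = 17/2 (the number of bidders n = 1 does not enter)

17/2


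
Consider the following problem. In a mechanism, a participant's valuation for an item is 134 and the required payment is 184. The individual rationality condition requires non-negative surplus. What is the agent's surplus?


Step 1: Surplus = value - payment = 134 - 184 = -50
Step 2: IR is violated (surplus < 0)

-50


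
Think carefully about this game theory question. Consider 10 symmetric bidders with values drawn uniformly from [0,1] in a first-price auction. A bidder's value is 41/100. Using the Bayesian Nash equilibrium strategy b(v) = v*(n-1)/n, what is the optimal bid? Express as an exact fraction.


Step 1: The symmetric BNE bidding function is b(v) = v * (n-1) / n
Step 2: Substitute v = 41/100 and n = 10
Step 3: b = 41/100 * 9/10
Step 4: b = 369/1000

369/1000


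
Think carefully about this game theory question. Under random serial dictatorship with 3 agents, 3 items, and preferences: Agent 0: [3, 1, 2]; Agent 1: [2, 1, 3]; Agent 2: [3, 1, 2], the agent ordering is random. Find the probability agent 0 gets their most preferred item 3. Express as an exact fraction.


Step 1: Agent 0 wants item 3
Step 2: There are 6 possible orderings of agents
Step 3: In 3 orderings, agent 0 gets item 3
Step 4: Probability = 3/6 = 1/2

1/2


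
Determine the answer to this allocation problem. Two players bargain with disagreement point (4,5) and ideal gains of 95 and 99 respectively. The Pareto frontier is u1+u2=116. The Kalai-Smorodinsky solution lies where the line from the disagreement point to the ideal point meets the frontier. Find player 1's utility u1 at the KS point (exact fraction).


Step 1: At the KS point, (u1-d1)/r1 = (u2-d2)/r2 = t and u1+u2 = 116
Step 2: u1 = d1 + r1*t and u2 = d2 + r2*t, so (d1 + r1*t) + (d2 + r2*t) = 116
Step 3: t = (116 - 4 - 5)/(95 + 99) = 107/194
Step 4: u1 = d1 + r1*t = 4 + 95 * 107/194 = 10941/194
Step 5: (Check: u2 = d2 + r2*t = 11563/194; u1+u2 = 10941/194 + 11563/194 = 116, on the frontier.)

10941/194


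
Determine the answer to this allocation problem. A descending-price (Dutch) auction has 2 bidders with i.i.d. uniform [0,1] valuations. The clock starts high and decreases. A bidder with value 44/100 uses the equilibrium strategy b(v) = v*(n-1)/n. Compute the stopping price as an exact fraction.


Step 1: Dutch auctions are strategically equivalent to first-price auctions
Step 2: The equilibrium bid is b(v) = v*(n-1)/n
Step 3: b = 11/25 * 1/2
Step 4: b = 11/50

11/50


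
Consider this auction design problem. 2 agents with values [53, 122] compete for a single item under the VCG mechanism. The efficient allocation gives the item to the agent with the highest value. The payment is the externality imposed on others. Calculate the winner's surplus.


Step 1: The winner is the agent with the highest value: agent 1 with value 122
Step 2: Values of other agents: [53]
Step 3: VCG payment = max of others' values = 53
Step 4: Surplus = 122 - 53 = 69

69


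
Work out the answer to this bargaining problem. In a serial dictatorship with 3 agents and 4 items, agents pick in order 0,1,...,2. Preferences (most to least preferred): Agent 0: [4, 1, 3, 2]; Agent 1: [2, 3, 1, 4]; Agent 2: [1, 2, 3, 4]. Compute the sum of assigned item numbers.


Step 1: Agent 0 picks item 4
Step 2: Agent 1 picks item 2
Step 3: Agent 2 picks item 1
Step 4: Sum = 4 + 2 + 1 = 7

7


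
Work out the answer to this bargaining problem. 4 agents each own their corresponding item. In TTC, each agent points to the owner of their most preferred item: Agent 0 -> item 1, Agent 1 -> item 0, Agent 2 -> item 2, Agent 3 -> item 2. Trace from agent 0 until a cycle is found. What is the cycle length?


Step 1: Trace the pointer graph from agent 0: 0 -> 1 -> 0
Step 2: A cycle is detected when we revisit agent 0
Step 3: The cycle is: 0 -> 1 -> 0
Step 4: Cycle length = 2

2


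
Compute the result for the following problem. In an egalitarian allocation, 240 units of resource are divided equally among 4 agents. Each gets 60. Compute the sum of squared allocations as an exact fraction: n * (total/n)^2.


Step 1: Each agent's share = 240/4 = 60
Step 2: Square of each share = (60)^2 = 3600
Step 3: Sum of squares = 4 * 3600 = 14400

14400


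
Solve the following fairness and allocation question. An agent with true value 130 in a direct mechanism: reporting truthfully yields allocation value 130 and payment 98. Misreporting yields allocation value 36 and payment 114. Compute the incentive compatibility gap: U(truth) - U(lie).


Step 1: U(truth) = value - payment = 130 - 98 = 32
Step 2: U(lie) = allocation - payment = 36 - 114 = -78
Step 3: IC gap = 32 - (-78) = 110

110


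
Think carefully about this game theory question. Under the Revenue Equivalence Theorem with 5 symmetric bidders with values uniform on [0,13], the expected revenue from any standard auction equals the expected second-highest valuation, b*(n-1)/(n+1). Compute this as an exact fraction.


Step 1: By Revenue Equivalence, expected revenue = b*(n-1)/(n+1)
Step 2: Substituting n = 5, b = 13
Step 3: Revenue = 13*(5-1)/(5+1) = 13*4/6
Step 4: Revenue = 52/6 = 26/3

26/3


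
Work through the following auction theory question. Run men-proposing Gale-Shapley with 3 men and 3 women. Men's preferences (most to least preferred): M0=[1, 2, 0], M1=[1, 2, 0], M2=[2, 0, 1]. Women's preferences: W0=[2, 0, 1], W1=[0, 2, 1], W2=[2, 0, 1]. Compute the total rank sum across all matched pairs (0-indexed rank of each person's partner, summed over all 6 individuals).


Step 1: Run Gale-Shapley (men propose, women hold best offer):
  M0 proposes to W1; she accepts
  M1 proposes to W1; rejected
  M1 proposes to W2; she accepts
  M2 proposes to W2; she switches from M1
  M1 proposes to W0; she accepts
Step 2: Final matching: W0-M1, W1-M0, W2-M2
Step 3: 0-indexed ranks (man's rank of his match, then woman's): 2 + 2 + 0 + 0 + 0 + 0
Step 4: Total rank sum = 4

4


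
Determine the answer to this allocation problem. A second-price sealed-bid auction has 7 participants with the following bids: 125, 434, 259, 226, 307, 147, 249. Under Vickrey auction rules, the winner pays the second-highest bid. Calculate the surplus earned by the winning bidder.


Step 1: Sort bids in descending order: 434, 307, 259, 249, 226, 147, 125
Step 2: The winning bid is the highest: 434
Step 3: The payment equals the second-highest bid: 307
Step 4: Surplus = winner's bid - payment = 434 - 307 = 127

127


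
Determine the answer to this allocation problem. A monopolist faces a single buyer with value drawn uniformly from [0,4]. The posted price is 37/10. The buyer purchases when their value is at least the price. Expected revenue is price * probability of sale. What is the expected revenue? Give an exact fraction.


Step 1: Posted price r = 37/10, value support [0,4]
Step 2: P(v >= r) = (4 - 37/10)/4 = 3/40
Step 3: Expected revenue = r * P(v >= r) = 37/10 * 3/40
Step 4: Revenue = 111/400

111/400


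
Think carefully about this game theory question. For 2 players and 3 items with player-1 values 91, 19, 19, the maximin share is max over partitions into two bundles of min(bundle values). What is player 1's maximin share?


Step 1: Item values = 91, 19, 19
Step 2: Enumerate all 2-bundle partitions and take the smaller bundle:
  Partition 1: {91} vs {19,19} -> bundles 91, 38; min = 38
  Partition 2: {19} vs {91,19} -> bundles 19, 110; min = 19
  Partition 3: {19} vs {91,19} -> bundles 19, 110; min = 19
Step 3: MMS = max(38, 19, 19) = 38

38


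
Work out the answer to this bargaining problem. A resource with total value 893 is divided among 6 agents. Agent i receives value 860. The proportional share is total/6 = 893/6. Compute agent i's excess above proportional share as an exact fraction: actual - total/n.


Step 1: Proportional share = 893/6
Step 2: Agent's actual allocation = 860
Step 3: Excess = 860 - 893/6 = 4267/6

4267/6


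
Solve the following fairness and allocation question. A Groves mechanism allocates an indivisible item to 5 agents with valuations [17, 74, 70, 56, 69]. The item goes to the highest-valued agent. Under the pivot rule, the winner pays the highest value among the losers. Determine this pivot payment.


Step 1: The efficient winner is agent 1 with value 74
Step 2: Other agents' values: [17, 70, 56, 69]
Step 3: Pivot payment = max(others) = 70
Step 4: The winner pays 70

70


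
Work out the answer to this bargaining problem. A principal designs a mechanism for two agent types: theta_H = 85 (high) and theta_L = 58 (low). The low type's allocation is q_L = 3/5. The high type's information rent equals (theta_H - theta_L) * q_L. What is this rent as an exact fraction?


Step 1: theta_H - theta_L = 85 - 58 = 27
Step 2: Information rent = (theta_H - theta_L) * q_L
Step 3: = 27 * 3/5
Step 4: = 81/5

81/5


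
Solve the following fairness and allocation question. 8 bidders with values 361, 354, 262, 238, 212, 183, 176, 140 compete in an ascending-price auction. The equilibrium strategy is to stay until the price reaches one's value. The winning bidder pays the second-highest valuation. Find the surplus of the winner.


Step 1: Identify the highest value: 361
Step 2: Identify the second-highest value: 354
Step 3: The final price = second-highest value = 354
Step 4: Surplus = 361 - 354 = 7

7


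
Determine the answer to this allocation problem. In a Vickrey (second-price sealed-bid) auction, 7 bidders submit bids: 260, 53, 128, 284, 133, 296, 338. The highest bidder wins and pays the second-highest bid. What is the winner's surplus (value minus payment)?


Step 1: Sort bids in descending order: 338, 296, 284, 260, 133, 128, 53
Step 2: The winning bid is the highest: 338
Step 3: The payment equals the second-highest bid: 296
Step 4: Surplus = winner's bid - payment = 338 - 296 = 42

42


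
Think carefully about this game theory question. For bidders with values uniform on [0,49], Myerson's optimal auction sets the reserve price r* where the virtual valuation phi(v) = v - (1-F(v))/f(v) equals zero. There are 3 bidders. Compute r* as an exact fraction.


Step 1: For U[0,49], F(v) = v/49 and f(v) = 1/49
Step 2: phi(v) = v - (1 - v/49)/(1/49) = v - (49 - v) = 2v - 49
Step 3: Set phi(r*) = 0: 2r* - 49 = 0
Step 4: r* = 49/2 (the number of bidders n = 3 does not enter)

49/2


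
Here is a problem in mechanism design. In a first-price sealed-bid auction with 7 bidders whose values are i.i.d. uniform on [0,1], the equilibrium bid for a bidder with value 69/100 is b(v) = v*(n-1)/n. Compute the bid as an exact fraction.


Step 1: The symmetric BNE bidding function is b(v) = v * (n-1) / n
Step 2: Substitute v = 69/100 and n = 7
Step 3: b = 69/100 * 6/7
Step 4: b = 207/350

207/350


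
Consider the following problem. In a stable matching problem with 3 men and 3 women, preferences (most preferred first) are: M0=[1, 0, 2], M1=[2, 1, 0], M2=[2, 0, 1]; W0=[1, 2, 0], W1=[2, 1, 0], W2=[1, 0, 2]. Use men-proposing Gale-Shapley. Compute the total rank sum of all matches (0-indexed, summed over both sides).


Step 1: Run Gale-Shapley (men propose, women hold best offer):
  M0 proposes to W1; she accepts
  M1 proposes to W2; she accepts
  M2 proposes to W2; rejected
  M2 proposes to W0; she accepts
Step 2: Final matching: W0-M2, W1-M0, W2-M1
Step 3: 0-indexed ranks (man's rank of his match, then woman's): 1 + 1 + 0 + 2 + 0 + 0
Step 4: Total rank sum = 4

4


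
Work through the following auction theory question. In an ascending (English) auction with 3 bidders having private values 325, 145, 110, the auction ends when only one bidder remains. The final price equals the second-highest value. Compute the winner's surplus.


Step 1: Identify the highest value: 325
Step 2: Identify the second-highest value: 145
Step 3: The final price = second-highest value = 145
Step 4: Surplus = 325 - 145 = 180

180


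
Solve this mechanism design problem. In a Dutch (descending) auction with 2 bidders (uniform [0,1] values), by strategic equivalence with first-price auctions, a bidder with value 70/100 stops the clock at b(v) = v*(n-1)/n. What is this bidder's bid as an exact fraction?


Step 1: Dutch auctions are strategically equivalent to first-price auctions
Step 2: The equilibrium bid is b(v) = v*(n-1)/n
Step 3: b = 7/10 * 1/2
Step 4: b = 7/20

7/20


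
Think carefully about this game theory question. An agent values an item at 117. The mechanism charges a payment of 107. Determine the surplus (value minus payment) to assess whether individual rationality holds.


Step 1: Surplus = value - payment = 117 - 107 = 10
Step 2: IR is satisfied (surplus >= 0)

10


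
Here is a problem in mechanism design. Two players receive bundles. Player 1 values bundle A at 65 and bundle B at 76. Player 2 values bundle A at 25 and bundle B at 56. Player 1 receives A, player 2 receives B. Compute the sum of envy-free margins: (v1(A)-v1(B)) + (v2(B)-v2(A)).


Step 1: Player 1's margin = v1(A) - v1(B) = 65 - 76 = -11
Step 2: Player 2's margin = v2(B) - v2(A) = 56 - 25 = 31
Step 3: Total margin = -11 + 31 = 20

20


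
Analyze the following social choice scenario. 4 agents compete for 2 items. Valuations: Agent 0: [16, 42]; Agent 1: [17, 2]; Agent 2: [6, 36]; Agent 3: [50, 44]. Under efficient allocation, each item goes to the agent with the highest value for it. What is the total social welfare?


Step 1: For each item, find the maximum value among all agents.
Step 2: Item 0 -> Agent 3 (value 50)
Step 3: Item 1 -> Agent 3 (value 44)
Step 4: Total welfare = 50 + 44 = 94

94


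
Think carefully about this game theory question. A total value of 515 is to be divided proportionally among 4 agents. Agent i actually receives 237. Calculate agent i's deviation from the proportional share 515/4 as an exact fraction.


Step 1: Proportional share = 515/4
Step 2: Agent's actual allocation = 237
Step 3: Excess = 237 - 515/4 = 433/4

433/4


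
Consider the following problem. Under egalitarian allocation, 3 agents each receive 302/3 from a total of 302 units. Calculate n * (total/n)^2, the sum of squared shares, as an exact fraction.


Step 1: Each agent's share = 302/3
Step 2: Square of each share = (302/3)^2 = 91204/9
Step 3: Sum of squares = 3 * 91204/9 = 91204/3

91204/3


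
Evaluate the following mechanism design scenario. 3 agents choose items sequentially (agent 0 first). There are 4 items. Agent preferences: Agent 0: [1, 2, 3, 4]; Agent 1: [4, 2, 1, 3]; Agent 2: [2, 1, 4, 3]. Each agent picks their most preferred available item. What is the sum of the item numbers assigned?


Step 1: Agent 0 picks item 1
Step 2: Agent 1 picks item 4
Step 3: Agent 2 picks item 2
Step 4: Sum = 1 + 4 + 2 = 7

7


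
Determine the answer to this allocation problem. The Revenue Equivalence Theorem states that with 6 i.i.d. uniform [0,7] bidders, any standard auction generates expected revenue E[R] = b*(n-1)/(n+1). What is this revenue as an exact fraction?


Step 1: By Revenue Equivalence, expected revenue = b*(n-1)/(n+1)
Step 2: Substituting n = 6, b = 7
Step 3: Revenue = 7*(6-1)/(6+1) = 7*5/7
Step 4: Revenue = 35/7 = 5

5


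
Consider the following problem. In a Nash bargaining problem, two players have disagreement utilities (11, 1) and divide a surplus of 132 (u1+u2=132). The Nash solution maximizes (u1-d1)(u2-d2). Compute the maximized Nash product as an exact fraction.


Step 1: The Nash solution splits surplus symmetrically above the disagreement point
Step 2: u1 = (total + d1 - d2)/2 = (132 + 11 - 1)/2 = 71
Step 3: u2 = (total - d1 + d2)/2 = (132 - 11 + 1)/2 = 61
Step 4: Nash product = (71 - 11) * (61 - 1)
Step 5: = 60 * 60 = 3600

3600


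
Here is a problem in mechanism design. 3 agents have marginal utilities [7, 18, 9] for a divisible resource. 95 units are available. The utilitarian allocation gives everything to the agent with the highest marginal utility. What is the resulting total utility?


Step 1: The marginal utilities are [7, 18, 9]
Step 2: The highest marginal utility is 18
Step 3: All 95 units go to that agent
Step 4: Total utility = 18 * 95 = 1710

1710


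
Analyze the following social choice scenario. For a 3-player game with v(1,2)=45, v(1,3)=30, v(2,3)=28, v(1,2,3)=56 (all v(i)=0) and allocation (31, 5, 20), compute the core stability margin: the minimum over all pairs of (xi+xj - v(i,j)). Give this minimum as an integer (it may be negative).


Step 1: Slack for coalition (1,2): x1+x2 - v12 = 36 - 45 = -9
Step 2: Slack for coalition (1,3): x1+x3 - v13 = 51 - 30 = 21
Step 3: Slack for coalition (2,3): x2+x3 - v23 = 25 - 28 = -3
Step 4: Minimum slack = min(-9, 21, -3) = -9, attained by (1,2); coalition (1,2) can block (slack < 0), so the allocation is not in the core

-9


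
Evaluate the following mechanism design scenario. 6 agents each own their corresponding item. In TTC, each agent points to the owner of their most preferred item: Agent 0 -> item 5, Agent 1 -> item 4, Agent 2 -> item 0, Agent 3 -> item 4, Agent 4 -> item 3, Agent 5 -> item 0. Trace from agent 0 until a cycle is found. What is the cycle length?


Step 1: Trace the pointer graph from agent 0: 0 -> 5 -> 0
Step 2: A cycle is detected when we revisit agent 0
Step 3: The cycle is: 0 -> 5 -> 0
Step 4: Cycle length = 2

2


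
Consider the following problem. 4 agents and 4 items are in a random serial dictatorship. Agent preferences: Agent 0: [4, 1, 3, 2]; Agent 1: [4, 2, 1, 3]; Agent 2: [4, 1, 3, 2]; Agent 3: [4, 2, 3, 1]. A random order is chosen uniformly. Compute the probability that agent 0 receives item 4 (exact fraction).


Step 1: Agent 0 wants item 4
Step 2: There are 24 possible orderings of agents
Step 3: In 6 orderings, agent 0 gets item 4
Step 4: Probability = 6/24 = 1/4

1/4


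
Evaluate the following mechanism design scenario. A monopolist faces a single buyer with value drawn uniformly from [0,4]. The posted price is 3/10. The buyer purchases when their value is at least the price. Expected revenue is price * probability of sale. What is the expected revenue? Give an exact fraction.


Step 1: Posted price r = 3/10, value support [0,4]
Step 2: P(v >= r) = (4 - 3/10)/4 = 37/40
Step 3: Expected revenue = r * P(v >= r) = 3/10 * 37/40
Step 4: Revenue = 111/400

111/400


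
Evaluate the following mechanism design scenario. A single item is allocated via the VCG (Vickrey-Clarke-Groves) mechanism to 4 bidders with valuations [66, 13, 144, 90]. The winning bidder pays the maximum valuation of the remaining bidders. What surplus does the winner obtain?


Step 1: The winner is the agent with the highest value: agent 2 with value 144
Step 2: Values of other agents: [66, 13, 90]
Step 3: VCG payment = max of others' values = 90
Step 4: Surplus = 144 - 90 = 54

54


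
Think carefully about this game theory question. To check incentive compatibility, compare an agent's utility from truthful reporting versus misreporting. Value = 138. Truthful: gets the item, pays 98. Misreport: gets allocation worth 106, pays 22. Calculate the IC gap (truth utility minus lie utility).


Step 1: U(truth) = value - payment = 138 - 98 = 40
Step 2: U(lie) = allocation - payment = 106 - 22 = 84
Step 3: IC gap = 40 - 84 = -44

-44


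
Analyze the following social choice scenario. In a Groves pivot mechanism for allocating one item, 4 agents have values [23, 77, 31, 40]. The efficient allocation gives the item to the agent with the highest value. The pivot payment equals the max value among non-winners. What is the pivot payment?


Step 1: The efficient winner is agent 1 with value 77
Step 2: Other agents' values: [23, 31, 40]
Step 3: Pivot payment = max(others) = 40
Step 4: The winner pays 40

40


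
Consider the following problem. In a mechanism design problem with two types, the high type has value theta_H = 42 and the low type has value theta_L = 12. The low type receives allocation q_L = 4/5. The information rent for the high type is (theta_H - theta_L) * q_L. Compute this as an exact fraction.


Step 1: theta_H - theta_L = 42 - 12 = 30
Step 2: Information rent = (theta_H - theta_L) * q_L
Step 3: = 30 * 4/5
Step 4: = 24

24


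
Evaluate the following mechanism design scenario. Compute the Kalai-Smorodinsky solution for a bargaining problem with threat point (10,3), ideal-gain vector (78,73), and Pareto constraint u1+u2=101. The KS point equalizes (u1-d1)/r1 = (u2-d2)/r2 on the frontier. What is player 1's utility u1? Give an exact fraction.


Step 1: At the KS point, (u1-d1)/r1 = (u2-d2)/r2 = t and u1+u2 = 101
Step 2: u1 = d1 + r1*t and u2 = d2 + r2*t, so (d1 + r1*t) + (d2 + r2*t) = 101
Step 3: t = (101 - 10 - 3)/(78 + 73) = 88/151
Step 4: u1 = d1 + r1*t = 10 + 78 * 88/151 = 8374/151
Step 5: (Check: u2 = d2 + r2*t = 6877/151; u1+u2 = 8374/151 + 6877/151 = 101, on the frontier.)

8374/151


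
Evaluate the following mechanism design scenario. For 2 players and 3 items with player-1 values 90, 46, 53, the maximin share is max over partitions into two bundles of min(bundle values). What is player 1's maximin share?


Step 1: Item values = 90, 46, 53
Step 2: Enumerate all 2-bundle partitions and take the smaller bundle:
  Partition 1: {90} vs {46,53} -> bundles 90, 99; min = 90
  Partition 2: {46} vs {90,53} -> bundles 46, 143; min = 46
  Partition 3: {53} vs {90,46} -> bundles 53, 136; min = 53
Step 3: MMS = max(90, 46, 53) = 90

90


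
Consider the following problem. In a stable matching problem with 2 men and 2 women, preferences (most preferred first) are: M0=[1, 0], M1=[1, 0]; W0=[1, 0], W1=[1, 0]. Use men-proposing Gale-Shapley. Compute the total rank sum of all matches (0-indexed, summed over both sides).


Step 1: Run Gale-Shapley (men propose, women hold best offer):
  M0 proposes to W1; she accepts
  M1 proposes to W1; she switches from M0
  M0 proposes to W0; she accepts
Step 2: Final matching: W0-M0, W1-M1
Step 3: 0-indexed ranks (man's rank of his match, then woman's): 1 + 1 + 0 + 0
Step 4: Total rank sum = 2

2


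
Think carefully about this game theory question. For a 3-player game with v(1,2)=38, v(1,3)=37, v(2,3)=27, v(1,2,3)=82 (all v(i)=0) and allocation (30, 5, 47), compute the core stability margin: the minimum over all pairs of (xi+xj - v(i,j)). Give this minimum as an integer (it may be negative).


Step 1: Slack for coalition (1,2): x1+x2 - v12 = 35 - 38 = -3
Step 2: Slack for coalition (1,3): x1+x3 - v13 = 77 - 37 = 40
Step 3: Slack for coalition (2,3): x2+x3 - v23 = 52 - 27 = 25
Step 4: Minimum slack = min(-3, 40, 25) = -3, attained by (1,2); coalition (1,2) can block (slack < 0), so the allocation is not in the core

-3


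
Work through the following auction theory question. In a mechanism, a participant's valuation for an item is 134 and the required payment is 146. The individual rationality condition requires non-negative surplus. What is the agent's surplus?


Step 1: Surplus = value - payment = 134 - 146 = -12
Step 2: IR is violated (surplus < 0)

-12


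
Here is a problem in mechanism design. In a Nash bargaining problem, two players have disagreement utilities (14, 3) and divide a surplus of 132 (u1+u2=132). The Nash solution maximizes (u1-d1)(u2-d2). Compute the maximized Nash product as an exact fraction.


Step 1: The Nash solution splits surplus symmetrically above the disagreement point
Step 2: u1 = (total + d1 - d2)/2 = (132 + 14 - 3)/2 = 143/2
Step 3: u2 = (total - d1 + d2)/2 = (132 - 14 + 3)/2 = 121/2
Step 4: Nash product = (143/2 - 14) * (121/2 - 3)
Step 5: = 115/2 * 115/2 = 13225/4

13225/4
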